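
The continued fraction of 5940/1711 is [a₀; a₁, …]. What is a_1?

2

5940 = 3·1711 + 807   →  a_0 = 3
1711 = 2·807 + 97   →  a_1 = 2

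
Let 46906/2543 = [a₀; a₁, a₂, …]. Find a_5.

3

46906 = 18·2543 + 1132   →  a_0 = 18
2543 = 2·1132 + 279   →  a_1 = 2
1132 = 4·279 + 16   →  a_2 = 4
279 = 17·16 + 7   →  a_3 = 17
16 = 2·7 + 2   →  a_4 = 2
7 = 3·2 + 1   →  a_5 = 3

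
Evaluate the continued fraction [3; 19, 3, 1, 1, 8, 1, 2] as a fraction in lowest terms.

Using pₖ = aₖpₖ₋₁ + pₖ₋₂ and qₖ = aₖqₖ₋₁ + qₖ₋₂:
  k=0: a=3, p=3, q=1
  k=1: a=19, p=58, q=19
  k=2: a=3, p=177, q=58
  k=3: a=1, p=235, q=77
  k=4: a=1, p=412, q=135
  k=5: a=8, p=3531, q=1157
  k=6: a=1, p=3943, q=1292
  k=7: a=2, p=11417, q=3741

11417/3741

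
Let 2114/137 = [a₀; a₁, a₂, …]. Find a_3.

9

2114 = 15·137 + 59   →  a_0 = 15
137 = 2·59 + 19   →  a_1 = 2
59 = 3·19 + 2   →  a_2 = 3
19 = 9·2 + 1   →  a_3 = 9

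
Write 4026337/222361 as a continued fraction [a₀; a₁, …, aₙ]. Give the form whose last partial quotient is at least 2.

[18; 9, 3, 19, 10, 2, 19]

4026337 = 18·222361 + 23839
222361 = 9·23839 + 7810
23839 = 3·7810 + 409
7810 = 19·409 + 39
409 = 10·39 + 19
39 = 2·19 + 1
19 = 19·1 + 0  (stop)
So 4026337/222361 = [18; 9, 3, 19, 10, 2, 19].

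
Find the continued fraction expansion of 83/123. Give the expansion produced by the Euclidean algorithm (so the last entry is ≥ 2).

83 = 0·123 + 83
123 = 1·83 + 40
83 = 2·40 + 3
40 = 13·3 + 1
3 = 3·1 + 0  (stop)
So 83/123 = [0; 1, 2, 13, 3].

[0; 1, 2, 13, 3]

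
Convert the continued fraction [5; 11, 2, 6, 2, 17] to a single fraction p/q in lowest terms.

Fold from the inside: start with 17/1.
  2 + 1/17 = 35/17
  6 + 17/35 = 227/35
  2 + 35/227 = 489/227
  11 + 227/489 = 5606/489
  5 + 489/5606 = 28519/5606

28519/5606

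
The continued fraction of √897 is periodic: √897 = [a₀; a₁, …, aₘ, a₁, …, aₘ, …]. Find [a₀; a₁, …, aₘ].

a₀ = ⌊√897⌋ = 29.
With m₀=0, d₀=1 and mₖ₊₁ = dₖaₖ − mₖ, dₖ₊₁ = (n − mₖ₊₁²)/dₖ, aₖ₊₁ = ⌊(a₀+mₖ₊₁)/dₖ₊₁⌋:
  k=1: m=29, d=56, a=1
  k=2: m=27, d=3, a=18
  k=3: m=27, d=56, a=1
  k=4: m=29, d=1, a=58
d=1 and a=2a₀=58 at k=4, so the next step gives (m, d) = (29, 56) again — its k=1 value — and the period has length 4.

[29; 1, 18, 1, 58]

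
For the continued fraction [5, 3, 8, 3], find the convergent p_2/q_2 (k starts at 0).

Using pₖ = aₖpₖ₋₁ + pₖ₋₂, qₖ = aₖqₖ₋₁ + qₖ₋₂ (with p₋₁=1, p₋₂=0, q₋₁=0, q₋₂=1):
  k=0: a=5, p=5, q=1
  k=1: a=3, p=16, q=3
  k=2: a=8, p=133, q=25

133/25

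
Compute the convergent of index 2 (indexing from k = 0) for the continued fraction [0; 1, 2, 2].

2/3

Using pₖ = aₖpₖ₋₁ + pₖ₋₂, qₖ = aₖqₖ₋₁ + qₖ₋₂ (with p₋₁=1, p₋₂=0, q₋₁=0, q₋₂=1):
  k=0: a=0, p=0, q=1
  k=1: a=1, p=1, q=1
  k=2: a=2, p=2, q=3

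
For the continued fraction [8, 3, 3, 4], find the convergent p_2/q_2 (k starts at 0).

Using pₖ = aₖpₖ₋₁ + pₖ₋₂, qₖ = aₖqₖ₋₁ + qₖ₋₂ (with p₋₁=1, p₋₂=0, q₋₁=0, q₋₂=1):
  k=0: a=8, p=8, q=1
  k=1: a=3, p=25, q=3
  k=2: a=3, p=83, q=10

83/10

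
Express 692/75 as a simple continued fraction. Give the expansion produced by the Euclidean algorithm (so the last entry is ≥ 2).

[9; 4, 2, 2, 3]

692 = 9·75 + 17
75 = 4·17 + 7
17 = 2·7 + 3
7 = 2·3 + 1
3 = 3·1 + 0  (stop)
So 692/75 = [9; 4, 2, 2, 3].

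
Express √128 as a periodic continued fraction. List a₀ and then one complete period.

a₀ = ⌊√128⌋ = 11.
With m₀=0, d₀=1 and mₖ₊₁ = dₖaₖ − mₖ, dₖ₊₁ = (n − mₖ₊₁²)/dₖ, aₖ₊₁ = ⌊(a₀+mₖ₊₁)/dₖ₊₁⌋:
  k=1: m=11, d=7, a=3
  k=2: m=10, d=4, a=5
  k=3: m=10, d=7, a=3
  k=4: m=11, d=1, a=22
d=1 and a=2a₀=22 at k=4, so the next step gives (m, d) = (11, 7) again — its k=1 value — and the period has length 4.

[11; 3, 5, 3, 22]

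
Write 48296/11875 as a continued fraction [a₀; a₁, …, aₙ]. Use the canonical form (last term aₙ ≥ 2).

[4; 14, 1, 11, 4, 16]

48296 = 4*11875 + 796
11875 = 14*796 + 731
796 = 1*731 + 65
731 = 11*65 + 16
65 = 4*16 + 1
16 = 16*1 + 0  (stop)
So 48296/11875 = [4; 14, 1, 11, 4, 16].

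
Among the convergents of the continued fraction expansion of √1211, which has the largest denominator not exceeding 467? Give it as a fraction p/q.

12145/349

√1211 = [34; 1, 3, 1, 68, …] (period length 4).
Convergents:
  p_0/q_0 = 34/1
  p_1/q_1 = 35/1
  p_2/q_2 = 139/4
  p_3/q_3 = 174/5
  p_4/q_4 = 11971/344
  p_5/q_5 = 12145/349
  p_6/q_6 = 48406/1391
q_5 = 349 ≤ 467 < 1391 = q_6, so the answer is 12145/349.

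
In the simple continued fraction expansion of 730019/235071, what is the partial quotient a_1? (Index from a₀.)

730019 = 3·235071 + 24806   →  a_0 = 3
235071 = 9·24806 + 11817   →  a_1 = 9

9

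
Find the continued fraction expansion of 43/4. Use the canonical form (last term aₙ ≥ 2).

[10; 1, 3]

43 = 10×4 + 3
4 = 1×3 + 1
3 = 3×1 + 0  (stop)
So 43/4 = [10; 1, 3].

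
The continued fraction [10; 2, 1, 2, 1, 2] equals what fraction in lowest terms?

Using pₖ = aₖpₖ₋₁ + pₖ₋₂ and qₖ = aₖqₖ₋₁ + qₖ₋₂:
  k=0: a=10, p=10, q=1
  k=1: a=2, p=21, q=2
  k=2: a=1, p=31, q=3
  k=3: a=2, p=83, q=8
  k=4: a=1, p=114, q=11
  k=5: a=2, p=311, q=30

311/30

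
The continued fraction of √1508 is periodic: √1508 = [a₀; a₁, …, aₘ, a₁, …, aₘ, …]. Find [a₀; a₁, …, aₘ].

a₀ = ⌊√1508⌋ = 38.
With m₀=0, d₀=1 and mₖ₊₁ = dₖaₖ − mₖ, dₖ₊₁ = (n − mₖ₊₁²)/dₖ, aₖ₊₁ = ⌊(a₀+mₖ₊₁)/dₖ₊₁⌋:
  k=1: m=38, d=64, a=1
  k=2: m=26, d=13, a=4
  k=3: m=26, d=64, a=1
  k=4: m=38, d=1, a=76
d=1 and a=2a₀=76 at k=4, so the next step gives (m, d) = (38, 64) again — its k=1 value — and the period has length 4.

[38; 1, 4, 1, 76]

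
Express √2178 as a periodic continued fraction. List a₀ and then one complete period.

a₀ = ⌊√2178⌋ = 46.
With m₀=0, d₀=1 and mₖ₊₁ = dₖaₖ − mₖ, dₖ₊₁ = (n − mₖ₊₁²)/dₖ, aₖ₊₁ = ⌊(a₀+mₖ₊₁)/dₖ₊₁⌋:
  k=1: m=46, d=62, a=1
  k=2: m=16, d=31, a=2
  k=3: m=46, d=2, a=46
  k=4: m=46, d=31, a=2
  k=5: m=16, d=62, a=1
  k=6: m=46, d=1, a=92
d=1 and a=2a₀=92 at k=6, so the next step gives (m, d) = (46, 62) again — its k=1 value — and the period has length 6.

[46; 1, 2, 46, 2, 1, 92]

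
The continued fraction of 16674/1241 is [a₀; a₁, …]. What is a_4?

16674 = 13·1241 + 541   →  a_0 = 13
1241 = 2·541 + 159   →  a_1 = 2
541 = 3·159 + 64   →  a_2 = 3
159 = 2·64 + 31   →  a_3 = 2
64 = 2·31 + 2   →  a_4 = 2

2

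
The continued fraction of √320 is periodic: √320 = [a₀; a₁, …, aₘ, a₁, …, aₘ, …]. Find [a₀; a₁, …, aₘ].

a₀ = ⌊√320⌋ = 17.
With m₀=0, d₀=1 and mₖ₊₁ = dₖaₖ − mₖ, dₖ₊₁ = (n − mₖ₊₁²)/dₖ, aₖ₊₁ = ⌊(a₀+mₖ₊₁)/dₖ₊₁⌋:
  k=1: m=17, d=31, a=1
  k=2: m=14, d=4, a=7
  k=3: m=14, d=31, a=1
  k=4: m=17, d=1, a=34
d=1 and a=2a₀=34 at k=4, so the next step gives (m, d) = (17, 31) again — its k=1 value — and the period has length 4.

[17; 1, 7, 1, 34]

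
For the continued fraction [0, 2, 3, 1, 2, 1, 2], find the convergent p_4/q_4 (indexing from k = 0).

11/25

Using pₖ = aₖpₖ₋₁ + pₖ₋₂, qₖ = aₖqₖ₋₁ + qₖ₋₂ (with p₋₁=1, p₋₂=0, q₋₁=0, q₋₂=1):
  k=0: a=0, p=0, q=1
  k=1: a=2, p=1, q=2
  k=2: a=3, p=3, q=7
  k=3: a=1, p=4, q=9
  k=4: a=2, p=11, q=25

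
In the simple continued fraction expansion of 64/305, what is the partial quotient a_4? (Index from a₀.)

3

64 = 0·305 + 64   →  a_0 = 0
305 = 4·64 + 49   →  a_1 = 4
64 = 1·49 + 15   →  a_2 = 1
49 = 3·15 + 4   →  a_3 = 3
15 = 3·4 + 3   →  a_4 = 3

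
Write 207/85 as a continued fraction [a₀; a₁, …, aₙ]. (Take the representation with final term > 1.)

[2; 2, 3, 2, 1, 3]

207 = 2×85 + 37
85 = 2×37 + 11
37 = 3×11 + 4
11 = 2×4 + 3
4 = 1×3 + 1
3 = 3×1 + 0  (stop)
So 207/85 = [2; 2, 3, 2, 1, 3].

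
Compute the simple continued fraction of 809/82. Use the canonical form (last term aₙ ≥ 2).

809 = 9·82 + 71
82 = 1·71 + 11
71 = 6·11 + 5
11 = 2·5 + 1
5 = 5·1 + 0  (stop)
So 809/82 = [9; 1, 6, 2, 5].

[9; 1, 6, 2, 5]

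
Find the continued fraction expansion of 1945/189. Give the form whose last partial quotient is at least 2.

[10; 3, 2, 3, 2, 3]

1945 = 10·189 + 55
189 = 3·55 + 24
55 = 2·24 + 7
24 = 3·7 + 3
7 = 2·3 + 1
3 = 3·1 + 0  (stop)
So 1945/189 = [10; 3, 2, 3, 2, 3].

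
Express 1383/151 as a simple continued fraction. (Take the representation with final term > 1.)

1383 = 9*151 + 24
151 = 6*24 + 7
24 = 3*7 + 3
7 = 2*3 + 1
3 = 3*1 + 0  (stop)
So 1383/151 = [9; 6, 3, 2, 3].

[9; 6, 3, 2, 3]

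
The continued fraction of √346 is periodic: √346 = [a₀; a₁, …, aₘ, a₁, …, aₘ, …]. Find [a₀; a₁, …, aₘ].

a₀ = ⌊√346⌋ = 18.
With m₀=0, d₀=1 and mₖ₊₁ = dₖaₖ − mₖ, dₖ₊₁ = (n − mₖ₊₁²)/dₖ, aₖ₊₁ = ⌊(a₀+mₖ₊₁)/dₖ₊₁⌋:
  k=1: m=18, d=22, a=1
  k=2: m=4, d=15, a=1
  k=3: m=11, d=15, a=1
  k=4: m=4, d=22, a=1
  k=5: m=18, d=1, a=36
d=1 and a=2a₀=36 at k=5, so the next step gives (m, d) = (18, 22) again — its k=1 value — and the period has length 5.

[18; 1, 1, 1, 1, 36]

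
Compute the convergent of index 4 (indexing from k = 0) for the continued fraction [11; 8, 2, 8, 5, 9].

8194/737

Using pₖ = aₖpₖ₋₁ + pₖ₋₂, qₖ = aₖqₖ₋₁ + qₖ₋₂ (with p₋₁=1, p₋₂=0, q₋₁=0, q₋₂=1):
  k=0: a=11, p=11, q=1
  k=1: a=8, p=89, q=8
  k=2: a=2, p=189, q=17
  k=3: a=8, p=1601, q=144
  k=4: a=5, p=8194, q=737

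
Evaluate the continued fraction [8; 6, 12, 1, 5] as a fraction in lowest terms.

3821/468

Fold from the inside: start with 5/1.
  1 + 1/5 = 6/5
  12 + 5/6 = 77/6
  6 + 6/77 = 468/77
  8 + 77/468 = 3821/468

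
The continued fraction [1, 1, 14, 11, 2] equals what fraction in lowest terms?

Fold from the inside: start with 2/1.
  11 + 1/2 = 23/2
  14 + 2/23 = 324/23
  1 + 23/324 = 347/324
  1 + 324/347 = 671/347

671/347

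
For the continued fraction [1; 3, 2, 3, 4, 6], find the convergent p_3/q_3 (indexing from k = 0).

Using pₖ = aₖpₖ₋₁ + pₖ₋₂, qₖ = aₖqₖ₋₁ + qₖ₋₂ (with p₋₁=1, p₋₂=0, q₋₁=0, q₋₂=1):
  k=0: a=1, p=1, q=1
  k=1: a=3, p=4, q=3
  k=2: a=2, p=9, q=7
  k=3: a=3, p=31, q=24

31/24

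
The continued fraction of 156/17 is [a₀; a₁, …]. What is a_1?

5

156 = 9·17 + 3   →  a_0 = 9
17 = 5·3 + 2   →  a_1 = 5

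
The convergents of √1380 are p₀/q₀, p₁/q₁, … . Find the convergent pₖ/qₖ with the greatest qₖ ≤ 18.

260/7

√1380 = [37; 6, 1, 2, 1, 6, 74, …] (period length 6).
Convergents:
  p_0/q_0 = 37/1
  p_1/q_1 = 223/6
  p_2/q_2 = 260/7
  p_3/q_3 = 743/20
q_2 = 7 ≤ 18 < 20 = q_3, so the answer is 260/7.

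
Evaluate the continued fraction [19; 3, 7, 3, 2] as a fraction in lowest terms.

3091/160

Using pₖ = aₖpₖ₋₁ + pₖ₋₂ and qₖ = aₖqₖ₋₁ + qₖ₋₂:
  k=0: a=19, p=19, q=1
  k=1: a=3, p=58, q=3
  k=2: a=7, p=425, q=22
  k=3: a=3, p=1333, q=69
  k=4: a=2, p=3091, q=160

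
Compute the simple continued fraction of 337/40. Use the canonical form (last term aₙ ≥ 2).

[8; 2, 2, 1, 5]

337 = 8·40 + 17
40 = 2·17 + 6
17 = 2·6 + 5
6 = 1·5 + 1
5 = 5·1 + 0  (stop)
So 337/40 = [8; 2, 2, 1, 5].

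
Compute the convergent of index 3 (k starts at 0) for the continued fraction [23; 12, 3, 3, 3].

Using pₖ = aₖpₖ₋₁ + pₖ₋₂, qₖ = aₖqₖ₋₁ + qₖ₋₂ (with p₋₁=1, p₋₂=0, q₋₁=0, q₋₂=1):
  k=0: a=23, p=23, q=1
  k=1: a=12, p=277, q=12
  k=2: a=3, p=854, q=37
  k=3: a=3, p=2839, q=123

2839/123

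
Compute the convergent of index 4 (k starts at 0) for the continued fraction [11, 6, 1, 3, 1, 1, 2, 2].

Using pₖ = aₖpₖ₋₁ + pₖ₋₂, qₖ = aₖqₖ₋₁ + qₖ₋₂ (with p₋₁=1, p₋₂=0, q₋₁=0, q₋₂=1):
  k=0: a=11, p=11, q=1
  k=1: a=6, p=67, q=6
  k=2: a=1, p=78, q=7
  k=3: a=3, p=301, q=27
  k=4: a=1, p=379, q=34

379/34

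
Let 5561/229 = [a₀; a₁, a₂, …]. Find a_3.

1

5561 = 24·229 + 65   →  a_0 = 24
229 = 3·65 + 34   →  a_1 = 3
65 = 1·34 + 31   →  a_2 = 1
34 = 1·31 + 3   →  a_3 = 1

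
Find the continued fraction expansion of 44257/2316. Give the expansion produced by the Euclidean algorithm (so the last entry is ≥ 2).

[19; 9, 6, 2, 19]

44257 = 19*2316 + 253
2316 = 9*253 + 39
253 = 6*39 + 19
39 = 2*19 + 1
19 = 19*1 + 0  (stop)
So 44257/2316 = [19; 9, 6, 2, 19].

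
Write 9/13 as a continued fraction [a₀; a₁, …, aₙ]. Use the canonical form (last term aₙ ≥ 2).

9 = 0×13 + 9
13 = 1×9 + 4
9 = 2×4 + 1
4 = 4×1 + 0  (stop)
So 9/13 = [0; 1, 2, 4].

[0; 1, 2, 4]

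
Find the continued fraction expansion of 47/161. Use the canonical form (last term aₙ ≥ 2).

[0; 3, 2, 2, 1, 6]

47 = 0·161 + 47
161 = 3·47 + 20
47 = 2·20 + 7
20 = 2·7 + 6
7 = 1·6 + 1
6 = 6·1 + 0  (stop)
So 47/161 = [0; 3, 2, 2, 1, 6].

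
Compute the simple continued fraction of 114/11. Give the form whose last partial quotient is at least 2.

[10; 2, 1, 3]

114 = 10·11 + 4
11 = 2·4 + 3
4 = 1·3 + 1
3 = 3·1 + 0  (stop)
So 114/11 = [10; 2, 1, 3].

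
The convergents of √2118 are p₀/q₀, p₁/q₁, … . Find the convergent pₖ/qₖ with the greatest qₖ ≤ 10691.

√2118 = [46; 46, 92, …] (period length 2).
Convergents:
  p_0/q_0 = 46/1
  p_1/q_1 = 2117/46
  p_2/q_2 = 194810/4233
  p_3/q_3 = 8963377/194764
q_2 = 4233 ≤ 10691 < 194764 = q_3, so the answer is 194810/4233.

194810/4233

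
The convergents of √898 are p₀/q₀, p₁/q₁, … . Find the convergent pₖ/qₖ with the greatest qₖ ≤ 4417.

√898 = [29; 1, 28, 1, 58, …] (period length 4).
Convergents:
  p_0/q_0 = 29/1
  p_1/q_1 = 30/1
  p_2/q_2 = 869/29
  p_3/q_3 = 899/30
  p_4/q_4 = 53011/1769
  p_5/q_5 = 53910/1799
  p_6/q_6 = 1562491/52141
q_5 = 1799 ≤ 4417 < 52141 = q_6, so the answer is 53910/1799.

53910/1799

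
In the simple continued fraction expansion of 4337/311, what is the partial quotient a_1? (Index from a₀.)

4337 = 13·311 + 294   →  a_0 = 13
311 = 1·294 + 17   →  a_1 = 1

1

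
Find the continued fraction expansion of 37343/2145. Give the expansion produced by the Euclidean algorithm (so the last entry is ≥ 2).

37343 = 17×2145 + 878
2145 = 2×878 + 389
878 = 2×389 + 100
389 = 3×100 + 89
100 = 1×89 + 11
89 = 8×11 + 1
11 = 11×1 + 0  (stop)
So 37343/2145 = [17; 2, 2, 3, 1, 8, 11].

[17; 2, 2, 3, 1, 8, 11]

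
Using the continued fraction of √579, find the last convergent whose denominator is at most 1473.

√579 = [24; 16, 48, …] (period length 2).
Convergents:
  p_0/q_0 = 24/1
  p_1/q_1 = 385/16
  p_2/q_2 = 18504/769
  p_3/q_3 = 296449/12320
q_2 = 769 ≤ 1473 < 12320 = q_3, so the answer is 18504/769.

18504/769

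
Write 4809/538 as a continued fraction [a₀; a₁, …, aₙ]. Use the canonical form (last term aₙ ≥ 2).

4809 = 8×538 + 505
538 = 1×505 + 33
505 = 15×33 + 10
33 = 3×10 + 3
10 = 3×3 + 1
3 = 3×1 + 0  (stop)
So 4809/538 = [8; 1, 15, 3, 3, 3].

[8; 1, 15, 3, 3, 3]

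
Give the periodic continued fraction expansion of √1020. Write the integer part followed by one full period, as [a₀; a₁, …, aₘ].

[31; 1, 14, 1, 62]

a₀ = ⌊√1020⌋ = 31.
With m₀=0, d₀=1 and mₖ₊₁ = dₖaₖ − mₖ, dₖ₊₁ = (n − mₖ₊₁²)/dₖ, aₖ₊₁ = ⌊(a₀+mₖ₊₁)/dₖ₊₁⌋:
  k=1: m=31, d=59, a=1
  k=2: m=28, d=4, a=14
  k=3: m=28, d=59, a=1
  k=4: m=31, d=1, a=62
d=1 and a=2a₀=62 at k=4, so the next step gives (m, d) = (31, 59) again — its k=1 value — and the period has length 4.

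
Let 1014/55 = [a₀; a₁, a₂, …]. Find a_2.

3

1014 = 18·55 + 24   →  a_0 = 18
55 = 2·24 + 7   →  a_1 = 2
24 = 3·7 + 3   →  a_2 = 3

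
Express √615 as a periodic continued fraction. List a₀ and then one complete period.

a₀ = ⌊√615⌋ = 24.
With m₀=0, d₀=1 and mₖ₊₁ = dₖaₖ − mₖ, dₖ₊₁ = (n − mₖ₊₁²)/dₖ, aₖ₊₁ = ⌊(a₀+mₖ₊₁)/dₖ₊₁⌋:
  k=1: m=24, d=39, a=1
  k=2: m=15, d=10, a=3
  k=3: m=15, d=39, a=1
  k=4: m=24, d=1, a=48
d=1 and a=2a₀=48 at k=4, so the next step gives (m, d) = (24, 39) again — its k=1 value — and the period has length 4.

[24; 1, 3, 1, 48]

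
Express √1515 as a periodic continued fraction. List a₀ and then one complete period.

a₀ = ⌊√1515⌋ = 38.
With m₀=0, d₀=1 and mₖ₊₁ = dₖaₖ − mₖ, dₖ₊₁ = (n − mₖ₊₁²)/dₖ, aₖ₊₁ = ⌊(a₀+mₖ₊₁)/dₖ₊₁⌋:
  k=1: m=38, d=71, a=1
  k=2: m=33, d=6, a=11
  k=3: m=33, d=71, a=1
  k=4: m=38, d=1, a=76
d=1 and a=2a₀=76 at k=4, so the next step gives (m, d) = (38, 71) again — its k=1 value — and the period has length 4.

[38; 1, 11, 1, 76]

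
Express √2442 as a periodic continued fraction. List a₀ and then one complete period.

[49; 2, 2, 2, 98]

a₀ = ⌊√2442⌋ = 49.
With m₀=0, d₀=1 and mₖ₊₁ = dₖaₖ − mₖ, dₖ₊₁ = (n − mₖ₊₁²)/dₖ, aₖ₊₁ = ⌊(a₀+mₖ₊₁)/dₖ₊₁⌋:
  k=1: m=49, d=41, a=2
  k=2: m=33, d=33, a=2
  k=3: m=33, d=41, a=2
  k=4: m=49, d=1, a=98
d=1 and a=2a₀=98 at k=4, so the next step gives (m, d) = (49, 41) again — its k=1 value — and the period has length 4.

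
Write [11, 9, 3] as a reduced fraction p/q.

311/28

Using pₖ = aₖpₖ₋₁ + pₖ₋₂ and qₖ = aₖqₖ₋₁ + qₖ₋₂:
  k=0: a=11, p=11, q=1
  k=1: a=9, p=100, q=9
  k=2: a=3, p=311, q=28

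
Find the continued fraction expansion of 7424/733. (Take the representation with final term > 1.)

[10; 7, 1, 3, 1, 18]

7424 = 10*733 + 94
733 = 7*94 + 75
94 = 1*75 + 19
75 = 3*19 + 18
19 = 1*18 + 1
18 = 18*1 + 0  (stop)
So 7424/733 = [10; 7, 1, 3, 1, 18].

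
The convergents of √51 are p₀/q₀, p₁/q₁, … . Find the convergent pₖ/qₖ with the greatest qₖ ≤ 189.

707/99

√51 = [7; 7, 14, …] (period length 2).
Convergents:
  p_0/q_0 = 7/1
  p_1/q_1 = 50/7
  p_2/q_2 = 707/99
  p_3/q_3 = 4999/700
q_2 = 99 ≤ 189 < 700 = q_3, so the answer is 707/99.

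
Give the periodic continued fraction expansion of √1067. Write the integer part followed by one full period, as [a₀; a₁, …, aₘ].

a₀ = ⌊√1067⌋ = 32.
With m₀=0, d₀=1 and mₖ₊₁ = dₖaₖ − mₖ, dₖ₊₁ = (n − mₖ₊₁²)/dₖ, aₖ₊₁ = ⌊(a₀+mₖ₊₁)/dₖ₊₁⌋:
  k=1: m=32, d=43, a=1
  k=2: m=11, d=22, a=1
  k=3: m=11, d=43, a=1
  k=4: m=32, d=1, a=64
d=1 and a=2a₀=64 at k=4, so the next step gives (m, d) = (32, 43) again — its k=1 value — and the period has length 4.

[32; 1, 1, 1, 64]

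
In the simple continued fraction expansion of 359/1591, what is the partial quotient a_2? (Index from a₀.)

2

359 = 0·1591 + 359   →  a_0 = 0
1591 = 4·359 + 155   →  a_1 = 4
359 = 2·155 + 49   →  a_2 = 2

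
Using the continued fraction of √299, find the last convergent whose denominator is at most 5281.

√299 = [17; 3, 2, 3, 34, …] (period length 4).
Convergents:
  p_0/q_0 = 17/1
  p_1/q_1 = 52/3
  p_2/q_2 = 121/7
  p_3/q_3 = 415/24
  p_4/q_4 = 14231/823
  p_5/q_5 = 43108/2493
  p_6/q_6 = 100447/5809
q_5 = 2493 ≤ 5281 < 5809 = q_6, so the answer is 43108/2493.

43108/2493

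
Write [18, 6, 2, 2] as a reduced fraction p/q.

Using pₖ = aₖpₖ₋₁ + pₖ₋₂ and qₖ = aₖqₖ₋₁ + qₖ₋₂:
  k=0: a=18, p=18, q=1
  k=1: a=6, p=109, q=6
  k=2: a=2, p=236, q=13
  k=3: a=2, p=581, q=32

581/32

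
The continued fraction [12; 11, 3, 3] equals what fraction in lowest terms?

1366/113

Using pₖ = aₖpₖ₋₁ + pₖ₋₂ and qₖ = aₖqₖ₋₁ + qₖ₋₂:
  k=0: a=12, p=12, q=1
  k=1: a=11, p=133, q=11
  k=2: a=3, p=411, q=34
  k=3: a=3, p=1366, q=113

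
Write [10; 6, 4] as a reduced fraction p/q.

Using pₖ = aₖpₖ₋₁ + pₖ₋₂ and qₖ = aₖqₖ₋₁ + qₖ₋₂:
  k=0: a=10, p=10, q=1
  k=1: a=6, p=61, q=6
  k=2: a=4, p=254, q=25

254/25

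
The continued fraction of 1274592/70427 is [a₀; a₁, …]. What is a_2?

1274592 = 18·70427 + 6906   →  a_0 = 18
70427 = 10·6906 + 1367   →  a_1 = 10
6906 = 5·1367 + 71   →  a_2 = 5

5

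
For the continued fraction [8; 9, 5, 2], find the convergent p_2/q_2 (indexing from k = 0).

Using pₖ = aₖpₖ₋₁ + pₖ₋₂, qₖ = aₖqₖ₋₁ + qₖ₋₂ (with p₋₁=1, p₋₂=0, q₋₁=0, q₋₂=1):
  k=0: a=8, p=8, q=1
  k=1: a=9, p=73, q=9
  k=2: a=5, p=373, q=46

373/46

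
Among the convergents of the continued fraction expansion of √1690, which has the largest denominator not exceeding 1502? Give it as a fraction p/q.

27379/666

√1690 = [41; 9, 8, 9, 82, …] (period length 4).
Convergents:
  p_0/q_0 = 41/1
  p_1/q_1 = 370/9
  p_2/q_2 = 3001/73
  p_3/q_3 = 27379/666
  p_4/q_4 = 2248079/54685
q_3 = 666 ≤ 1502 < 54685 = q_4, so the answer is 27379/666.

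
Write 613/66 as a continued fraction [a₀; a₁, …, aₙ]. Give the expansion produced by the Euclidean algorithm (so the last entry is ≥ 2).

[9; 3, 2, 9]

613 = 9×66 + 19
66 = 3×19 + 9
19 = 2×9 + 1
9 = 9×1 + 0  (stop)
So 613/66 = [9; 3, 2, 9].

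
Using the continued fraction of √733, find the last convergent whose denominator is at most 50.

731/27

√733 = [27; 13, 1, 1, 13, 54, …] (period length 5).
Convergents:
  p_0/q_0 = 27/1
  p_1/q_1 = 352/13
  p_2/q_2 = 379/14
  p_3/q_3 = 731/27
  p_4/q_4 = 9882/365
q_3 = 27 ≤ 50 < 365 = q_4, so the answer is 731/27.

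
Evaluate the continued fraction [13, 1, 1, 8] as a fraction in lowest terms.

230/17

Fold from the inside: start with 8/1.
  1 + 1/8 = 9/8
  1 + 8/9 = 17/9
  13 + 9/17 = 230/17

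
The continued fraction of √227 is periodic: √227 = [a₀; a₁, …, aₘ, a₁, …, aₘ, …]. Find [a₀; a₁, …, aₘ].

[15; 15, 30]

a₀ = ⌊√227⌋ = 15.
With m₀=0, d₀=1 and mₖ₊₁ = dₖaₖ − mₖ, dₖ₊₁ = (n − mₖ₊₁²)/dₖ, aₖ₊₁ = ⌊(a₀+mₖ₊₁)/dₖ₊₁⌋:
  k=1: m=15, d=2, a=15
  k=2: m=15, d=1, a=30
d=1 and a=2a₀=30 at k=2, so the next step gives (m, d) = (15, 2) again — its k=1 value — and the period has length 2.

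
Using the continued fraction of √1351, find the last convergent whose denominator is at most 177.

√1351 = [36; 1, 3, 10, 3, 1, 72, …] (period length 6).
Convergents:
  p_0/q_0 = 36/1
  p_1/q_1 = 37/1
  p_2/q_2 = 147/4
  p_3/q_3 = 1507/41
  p_4/q_4 = 4668/127
  p_5/q_5 = 6175/168
  p_6/q_6 = 449268/12223
q_5 = 168 ≤ 177 < 12223 = q_6, so the answer is 6175/168.

6175/168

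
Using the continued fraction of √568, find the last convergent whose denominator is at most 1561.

34057/1429

√568 = [23; 1, 4, 1, 46, …] (period length 4).
Convergents:
  p_0/q_0 = 23/1
  p_1/q_1 = 24/1
  p_2/q_2 = 119/5
  p_3/q_3 = 143/6
  p_4/q_4 = 6697/281
  p_5/q_5 = 6840/287
  p_6/q_6 = 34057/1429
  p_7/q_7 = 40897/1716
q_6 = 1429 ≤ 1561 < 1716 = q_7, so the answer is 34057/1429.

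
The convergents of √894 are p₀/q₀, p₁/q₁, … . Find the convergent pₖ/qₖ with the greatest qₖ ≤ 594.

√894 = [29; 1, 8, 1, 58, …] (period length 4).
Convergents:
  p_0/q_0 = 29/1
  p_1/q_1 = 30/1
  p_2/q_2 = 269/9
  p_3/q_3 = 299/10
  p_4/q_4 = 17611/589
  p_5/q_5 = 17910/599
q_4 = 589 ≤ 594 < 599 = q_5, so the answer is 17611/589.

17611/589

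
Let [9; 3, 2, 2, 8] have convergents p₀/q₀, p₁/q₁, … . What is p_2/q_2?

Using pₖ = aₖpₖ₋₁ + pₖ₋₂, qₖ = aₖqₖ₋₁ + qₖ₋₂ (with p₋₁=1, p₋₂=0, q₋₁=0, q₋₂=1):
  k=0: a=9, p=9, q=1
  k=1: a=3, p=28, q=3
  k=2: a=2, p=65, q=7

65/7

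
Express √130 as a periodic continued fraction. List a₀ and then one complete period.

[11; 2, 2, 22]

a₀ = ⌊√130⌋ = 11.
With m₀=0, d₀=1 and mₖ₊₁ = dₖaₖ − mₖ, dₖ₊₁ = (n − mₖ₊₁²)/dₖ, aₖ₊₁ = ⌊(a₀+mₖ₊₁)/dₖ₊₁⌋:
  k=1: m=11, d=9, a=2
  k=2: m=7, d=9, a=2
  k=3: m=11, d=1, a=22
d=1 and a=2a₀=22 at k=3, so the next step gives (m, d) = (11, 9) again — its k=1 value — and the period has length 3.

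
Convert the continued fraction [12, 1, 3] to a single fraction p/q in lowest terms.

Using pₖ = aₖpₖ₋₁ + pₖ₋₂ and qₖ = aₖqₖ₋₁ + qₖ₋₂:
  k=0: a=12, p=12, q=1
  k=1: a=1, p=13, q=1
  k=2: a=3, p=51, q=4

51/4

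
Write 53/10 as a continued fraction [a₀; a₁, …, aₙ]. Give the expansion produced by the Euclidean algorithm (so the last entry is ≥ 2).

[5; 3, 3]

53 = 5*10 + 3
10 = 3*3 + 1
3 = 3*1 + 0  (stop)
So 53/10 = [5; 3, 3].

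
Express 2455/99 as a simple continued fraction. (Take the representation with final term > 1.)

2455 = 24×99 + 79
99 = 1×79 + 20
79 = 3×20 + 19
20 = 1×19 + 1
19 = 19×1 + 0  (stop)
So 2455/99 = [24; 1, 3, 1, 19].

[24; 1, 3, 1, 19]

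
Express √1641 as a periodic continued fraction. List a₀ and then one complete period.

a₀ = ⌊√1641⌋ = 40.
With m₀=0, d₀=1 and mₖ₊₁ = dₖaₖ − mₖ, dₖ₊₁ = (n − mₖ₊₁²)/dₖ, aₖ₊₁ = ⌊(a₀+mₖ₊₁)/dₖ₊₁⌋:
  k=1: m=40, d=41, a=1
  k=2: m=1, d=40, a=1
  k=3: m=39, d=3, a=26
  k=4: m=39, d=40, a=1
  k=5: m=1, d=41, a=1
  k=6: m=40, d=1, a=80
d=1 and a=2a₀=80 at k=6, so the next step gives (m, d) = (40, 41) again — its k=1 value — and the period has length 6.

[40; 1, 1, 26, 1, 1, 80]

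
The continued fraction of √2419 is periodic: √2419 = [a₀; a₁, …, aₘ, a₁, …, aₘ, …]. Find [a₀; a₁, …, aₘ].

[49; 5, 2, 5, 98]

a₀ = ⌊√2419⌋ = 49.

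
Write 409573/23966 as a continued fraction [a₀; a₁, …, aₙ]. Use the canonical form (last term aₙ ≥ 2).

[17; 11, 7, 19, 16]

409573 = 17×23966 + 2151
23966 = 11×2151 + 305
2151 = 7×305 + 16
305 = 19×16 + 1
16 = 16×1 + 0  (stop)
So 409573/23966 = [17; 11, 7, 19, 16].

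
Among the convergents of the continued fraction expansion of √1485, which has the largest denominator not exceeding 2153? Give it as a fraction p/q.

82582/2143

√1485 = [38; 1, 1, 6, 1, 1, 76, …] (period length 6).
Convergents:
  p_0/q_0 = 38/1
  p_1/q_1 = 39/1
  p_2/q_2 = 77/2
  p_3/q_3 = 501/13
  p_4/q_4 = 578/15
  p_5/q_5 = 1079/28
  p_6/q_6 = 82582/2143
  p_7/q_7 = 83661/2171
q_6 = 2143 ≤ 2153 < 2171 = q_7, so the answer is 82582/2143.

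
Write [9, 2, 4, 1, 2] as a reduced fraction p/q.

293/31

Using pₖ = aₖpₖ₋₁ + pₖ₋₂ and qₖ = aₖqₖ₋₁ + qₖ₋₂:
  k=0: a=9, p=9, q=1
  k=1: a=2, p=19, q=2
  k=2: a=4, p=85, q=9
  k=3: a=1, p=104, q=11
  k=4: a=2, p=293, q=31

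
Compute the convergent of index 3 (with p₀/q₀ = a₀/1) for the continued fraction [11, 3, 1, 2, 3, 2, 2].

124/11

Using pₖ = aₖpₖ₋₁ + pₖ₋₂, qₖ = aₖqₖ₋₁ + qₖ₋₂ (with p₋₁=1, p₋₂=0, q₋₁=0, q₋₂=1):
  k=0: a=11, p=11, q=1
  k=1: a=3, p=34, q=3
  k=2: a=1, p=45, q=4
  k=3: a=2, p=124, q=11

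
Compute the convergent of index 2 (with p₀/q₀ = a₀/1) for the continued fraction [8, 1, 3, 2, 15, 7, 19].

Using pₖ = aₖpₖ₋₁ + pₖ₋₂, qₖ = aₖqₖ₋₁ + qₖ₋₂ (with p₋₁=1, p₋₂=0, q₋₁=0, q₋₂=1):
  k=0: a=8, p=8, q=1
  k=1: a=1, p=9, q=1
  k=2: a=3, p=35, q=4

35/4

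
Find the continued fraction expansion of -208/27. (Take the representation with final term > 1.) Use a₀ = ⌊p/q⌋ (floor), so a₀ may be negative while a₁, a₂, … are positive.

[-8; 3, 2, 1, 2]

-208 = -8×27 + 8
27 = 3×8 + 3
8 = 2×3 + 2
3 = 1×2 + 1
2 = 2×1 + 0  (stop)
So -208/27 = [-8; 3, 2, 1, 2].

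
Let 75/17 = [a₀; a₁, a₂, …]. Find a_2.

2

75 = 4·17 + 7   →  a_0 = 4
17 = 2·7 + 3   →  a_1 = 2
7 = 2·3 + 1   →  a_2 = 2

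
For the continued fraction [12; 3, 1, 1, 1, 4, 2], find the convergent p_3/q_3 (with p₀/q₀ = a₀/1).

86/7

Using pₖ = aₖpₖ₋₁ + pₖ₋₂, qₖ = aₖqₖ₋₁ + qₖ₋₂ (with p₋₁=1, p₋₂=0, q₋₁=0, q₋₂=1):
  k=0: a=12, p=12, q=1
  k=1: a=3, p=37, q=3
  k=2: a=1, p=49, q=4
  k=3: a=1, p=86, q=7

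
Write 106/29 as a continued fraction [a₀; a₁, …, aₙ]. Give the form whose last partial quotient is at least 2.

106 = 3·29 + 19
29 = 1·19 + 10
19 = 1·10 + 9
10 = 1·9 + 1
9 = 9·1 + 0  (stop)
So 106/29 = [3; 1, 1, 1, 9].

[3; 1, 1, 1, 9]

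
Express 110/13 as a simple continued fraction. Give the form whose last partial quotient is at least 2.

110 = 8*13 + 6
13 = 2*6 + 1
6 = 6*1 + 0  (stop)
So 110/13 = [8; 2, 6].

[8; 2, 6]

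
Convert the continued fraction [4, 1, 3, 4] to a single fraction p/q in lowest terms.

81/17

Using pₖ = aₖpₖ₋₁ + pₖ₋₂ and qₖ = aₖqₖ₋₁ + qₖ₋₂:
  k=0: a=4, p=4, q=1
  k=1: a=1, p=5, q=1
  k=2: a=3, p=19, q=4
  k=3: a=4, p=81, q=17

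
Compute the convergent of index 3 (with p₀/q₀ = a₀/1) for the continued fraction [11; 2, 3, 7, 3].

Using pₖ = aₖpₖ₋₁ + pₖ₋₂, qₖ = aₖqₖ₋₁ + qₖ₋₂ (with p₋₁=1, p₋₂=0, q₋₁=0, q₋₂=1):
  k=0: a=11, p=11, q=1
  k=1: a=2, p=23, q=2
  k=2: a=3, p=80, q=7
  k=3: a=7, p=583, q=51

583/51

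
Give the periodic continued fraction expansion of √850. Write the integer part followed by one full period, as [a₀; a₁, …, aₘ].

[29; 6, 2, 6, 58]

a₀ = ⌊√850⌋ = 29.
With m₀=0, d₀=1 and mₖ₊₁ = dₖaₖ − mₖ, dₖ₊₁ = (n − mₖ₊₁²)/dₖ, aₖ₊₁ = ⌊(a₀+mₖ₊₁)/dₖ₊₁⌋:
  k=1: m=29, d=9, a=6
  k=2: m=25, d=25, a=2
  k=3: m=25, d=9, a=6
  k=4: m=29, d=1, a=58
d=1 and a=2a₀=58 at k=4, so the next step gives (m, d) = (29, 9) again — its k=1 value — and the period has length 4.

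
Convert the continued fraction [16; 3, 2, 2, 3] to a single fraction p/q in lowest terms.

Using pₖ = aₖpₖ₋₁ + pₖ₋₂ and qₖ = aₖqₖ₋₁ + qₖ₋₂:
  k=0: a=16, p=16, q=1
  k=1: a=3, p=49, q=3
  k=2: a=2, p=114, q=7
  k=3: a=2, p=277, q=17
  k=4: a=3, p=945, q=58

945/58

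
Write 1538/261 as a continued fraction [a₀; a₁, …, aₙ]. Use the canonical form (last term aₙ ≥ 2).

1538 = 5×261 + 233
261 = 1×233 + 28
233 = 8×28 + 9
28 = 3×9 + 1
9 = 9×1 + 0  (stop)
So 1538/261 = [5; 1, 8, 3, 9].

[5; 1, 8, 3, 9]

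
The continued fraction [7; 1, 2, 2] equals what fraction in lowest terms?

Fold from the inside: start with 2/1.
  2 + 1/2 = 5/2
  1 + 2/5 = 7/5
  7 + 5/7 = 54/7

54/7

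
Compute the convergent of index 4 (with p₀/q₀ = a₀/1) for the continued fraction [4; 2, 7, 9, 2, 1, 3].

Using pₖ = aₖpₖ₋₁ + pₖ₋₂, qₖ = aₖqₖ₋₁ + qₖ₋₂ (with p₋₁=1, p₋₂=0, q₋₁=0, q₋₂=1):
  k=0: a=4, p=4, q=1
  k=1: a=2, p=9, q=2
  k=2: a=7, p=67, q=15
  k=3: a=9, p=612, q=137
  k=4: a=2, p=1291, q=289

1291/289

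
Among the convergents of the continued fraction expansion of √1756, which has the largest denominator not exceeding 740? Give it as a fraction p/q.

18019/430

√1756 = [41; 1, 9, 2, 20, 2, 9, 1, 82, …] (period length 8).
Convergents:
  p_0/q_0 = 41/1
  p_1/q_1 = 42/1
  p_2/q_2 = 419/10
  p_3/q_3 = 880/21
  p_4/q_4 = 18019/430
  p_5/q_5 = 36918/881
q_4 = 430 ≤ 740 < 881 = q_5, so the answer is 18019/430.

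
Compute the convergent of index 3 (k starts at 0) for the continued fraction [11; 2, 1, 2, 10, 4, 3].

91/8

Using pₖ = aₖpₖ₋₁ + pₖ₋₂, qₖ = aₖqₖ₋₁ + qₖ₋₂ (with p₋₁=1, p₋₂=0, q₋₁=0, q₋₂=1):
  k=0: a=11, p=11, q=1
  k=1: a=2, p=23, q=2
  k=2: a=1, p=34, q=3
  k=3: a=2, p=91, q=8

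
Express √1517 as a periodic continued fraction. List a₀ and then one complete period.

[38; 1, 18, 2, 18, 1, 76]

a₀ = ⌊√1517⌋ = 38.
With m₀=0, d₀=1 and mₖ₊₁ = dₖaₖ − mₖ, dₖ₊₁ = (n − mₖ₊₁²)/dₖ, aₖ₊₁ = ⌊(a₀+mₖ₊₁)/dₖ₊₁⌋:
  k=1: m=38, d=73, a=1
  k=2: m=35, d=4, a=18
  k=3: m=37, d=37, a=2
  k=4: m=37, d=4, a=18
  k=5: m=35, d=73, a=1
  k=6: m=38, d=1, a=76
d=1 and a=2a₀=76 at k=6, so the next step gives (m, d) = (38, 73) again — its k=1 value — and the period has length 6.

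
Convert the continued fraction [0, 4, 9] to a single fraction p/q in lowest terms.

9/37

Using pₖ = aₖpₖ₋₁ + pₖ₋₂ and qₖ = aₖqₖ₋₁ + qₖ₋₂:
  k=0: a=0, p=0, q=1
  k=1: a=4, p=1, q=4
  k=2: a=9, p=9, q=37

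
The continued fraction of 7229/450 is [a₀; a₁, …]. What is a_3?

1

7229 = 16·450 + 29   →  a_0 = 16
450 = 15·29 + 15   →  a_1 = 15
29 = 1·15 + 14   →  a_2 = 1
15 = 1·14 + 1   →  a_3 = 1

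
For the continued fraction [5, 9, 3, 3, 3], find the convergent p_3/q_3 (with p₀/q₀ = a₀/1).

Using pₖ = aₖpₖ₋₁ + pₖ₋₂, qₖ = aₖqₖ₋₁ + qₖ₋₂ (with p₋₁=1, p₋₂=0, q₋₁=0, q₋₂=1):
  k=0: a=5, p=5, q=1
  k=1: a=9, p=46, q=9
  k=2: a=3, p=143, q=28
  k=3: a=3, p=475, q=93

475/93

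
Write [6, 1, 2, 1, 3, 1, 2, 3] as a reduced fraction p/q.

Using pₖ = aₖpₖ₋₁ + pₖ₋₂ and qₖ = aₖqₖ₋₁ + qₖ₋₂:
  k=0: a=6, p=6, q=1
  k=1: a=1, p=7, q=1
  k=2: a=2, p=20, q=3
  k=3: a=1, p=27, q=4
  k=4: a=3, p=101, q=15
  k=5: a=1, p=128, q=19
  k=6: a=2, p=357, q=53
  k=7: a=3, p=1199, q=178

1199/178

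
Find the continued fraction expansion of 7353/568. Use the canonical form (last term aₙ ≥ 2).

7353 = 12×568 + 537
568 = 1×537 + 31
537 = 17×31 + 10
31 = 3×10 + 1
10 = 10×1 + 0  (stop)
So 7353/568 = [12; 1, 17, 3, 10].

[12; 1, 17, 3, 10]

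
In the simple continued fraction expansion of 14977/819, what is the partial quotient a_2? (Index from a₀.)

2

14977 = 18·819 + 235   →  a_0 = 18
819 = 3·235 + 114   →  a_1 = 3
235 = 2·114 + 7   →  a_2 = 2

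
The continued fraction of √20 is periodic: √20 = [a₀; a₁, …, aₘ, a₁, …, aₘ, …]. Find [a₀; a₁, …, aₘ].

a₀ = ⌊√20⌋ = 4.

[4; 2, 8]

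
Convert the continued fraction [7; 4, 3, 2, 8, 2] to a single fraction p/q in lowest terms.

3877/536

Using pₖ = aₖpₖ₋₁ + pₖ₋₂ and qₖ = aₖqₖ₋₁ + qₖ₋₂:
  k=0: a=7, p=7, q=1
  k=1: a=4, p=29, q=4
  k=2: a=3, p=94, q=13
  k=3: a=2, p=217, q=30
  k=4: a=8, p=1830, q=253
  k=5: a=2, p=3877, q=536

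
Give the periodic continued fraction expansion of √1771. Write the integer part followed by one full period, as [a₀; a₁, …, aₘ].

[42; 12, 84]

a₀ = ⌊√1771⌋ = 42.
With m₀=0, d₀=1 and mₖ₊₁ = dₖaₖ − mₖ, dₖ₊₁ = (n − mₖ₊₁²)/dₖ, aₖ₊₁ = ⌊(a₀+mₖ₊₁)/dₖ₊₁⌋:
  k=1: m=42, d=7, a=12
  k=2: m=42, d=1, a=84
d=1 and a=2a₀=84 at k=2, so the next step gives (m, d) = (42, 7) again — its k=1 value — and the period has length 2.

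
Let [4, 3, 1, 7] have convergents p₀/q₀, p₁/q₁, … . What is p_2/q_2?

17/4

Using pₖ = aₖpₖ₋₁ + pₖ₋₂, qₖ = aₖqₖ₋₁ + qₖ₋₂ (with p₋₁=1, p₋₂=0, q₋₁=0, q₋₂=1):
  k=0: a=4, p=4, q=1
  k=1: a=3, p=13, q=3
  k=2: a=1, p=17, q=4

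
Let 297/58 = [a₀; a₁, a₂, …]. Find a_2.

297 = 5·58 + 7   →  a_0 = 5
58 = 8·7 + 2   →  a_1 = 8
7 = 3·2 + 1   →  a_2 = 3

3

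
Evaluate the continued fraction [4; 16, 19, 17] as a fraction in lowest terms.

21128/5201

Using pₖ = aₖpₖ₋₁ + pₖ₋₂ and qₖ = aₖqₖ₋₁ + qₖ₋₂:
  k=0: a=4, p=4, q=1
  k=1: a=16, p=65, q=16
  k=2: a=19, p=1239, q=305
  k=3: a=17, p=21128, q=5201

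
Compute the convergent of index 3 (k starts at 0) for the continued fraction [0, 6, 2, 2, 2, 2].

Using pₖ = aₖpₖ₋₁ + pₖ₋₂, qₖ = aₖqₖ₋₁ + qₖ₋₂ (with p₋₁=1, p₋₂=0, q₋₁=0, q₋₂=1):
  k=0: a=0, p=0, q=1
  k=1: a=6, p=1, q=6
  k=2: a=2, p=2, q=13
  k=3: a=2, p=5, q=32

5/32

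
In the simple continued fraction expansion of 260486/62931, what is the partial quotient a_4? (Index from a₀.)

260486 = 4·62931 + 8762   →  a_0 = 4
62931 = 7·8762 + 1597   →  a_1 = 7
8762 = 5·1597 + 777   →  a_2 = 5
1597 = 2·777 + 43   →  a_3 = 2
777 = 18·43 + 3   →  a_4 = 18

18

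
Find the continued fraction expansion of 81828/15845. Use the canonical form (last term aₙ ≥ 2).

81828 = 5*15845 + 2603
15845 = 6*2603 + 227
2603 = 11*227 + 106
227 = 2*106 + 15
106 = 7*15 + 1
15 = 15*1 + 0  (stop)
So 81828/15845 = [5; 6, 11, 2, 7, 15].

[5; 6, 11, 2, 7, 15]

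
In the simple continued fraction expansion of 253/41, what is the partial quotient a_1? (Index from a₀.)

253 = 6·41 + 7   →  a_0 = 6
41 = 5·7 + 6   →  a_1 = 5

5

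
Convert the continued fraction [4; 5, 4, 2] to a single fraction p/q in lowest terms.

Using pₖ = aₖpₖ₋₁ + pₖ₋₂ and qₖ = aₖqₖ₋₁ + qₖ₋₂:
  k=0: a=4, p=4, q=1
  k=1: a=5, p=21, q=5
  k=2: a=4, p=88, q=21
  k=3: a=2, p=197, q=47

197/47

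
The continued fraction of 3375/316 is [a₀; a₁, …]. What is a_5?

3

3375 = 10·316 + 215   →  a_0 = 10
316 = 1·215 + 101   →  a_1 = 1
215 = 2·101 + 13   →  a_2 = 2
101 = 7·13 + 10   →  a_3 = 7
13 = 1·10 + 3   →  a_4 = 1
10 = 3·3 + 1   →  a_5 = 3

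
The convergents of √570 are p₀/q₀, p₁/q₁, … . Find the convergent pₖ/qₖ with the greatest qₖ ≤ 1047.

9144/383

√570 = [23; 1, 6, 1, 46, …] (period length 4).
Convergents:
  p_0/q_0 = 23/1
  p_1/q_1 = 24/1
  p_2/q_2 = 167/7
  p_3/q_3 = 191/8
  p_4/q_4 = 8953/375
  p_5/q_5 = 9144/383
  p_6/q_6 = 63817/2673
q_5 = 383 ≤ 1047 < 2673 = q_6, so the answer is 9144/383.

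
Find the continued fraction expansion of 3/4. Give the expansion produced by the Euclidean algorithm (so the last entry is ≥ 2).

3 = 0·4 + 3
4 = 1·3 + 1
3 = 3·1 + 0  (stop)
So 3/4 = [0; 1, 3].

[0; 1, 3]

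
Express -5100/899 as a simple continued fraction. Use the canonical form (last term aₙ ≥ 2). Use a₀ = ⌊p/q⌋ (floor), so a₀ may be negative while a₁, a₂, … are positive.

[-6; 3, 17, 3, 2, 2]

-5100 = -6×899 + 294
899 = 3×294 + 17
294 = 17×17 + 5
17 = 3×5 + 2
5 = 2×2 + 1
2 = 2×1 + 0  (stop)
So -5100/899 = [-6; 3, 17, 3, 2, 2].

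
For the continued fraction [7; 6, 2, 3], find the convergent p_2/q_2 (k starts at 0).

Using pₖ = aₖpₖ₋₁ + pₖ₋₂, qₖ = aₖqₖ₋₁ + qₖ₋₂ (with p₋₁=1, p₋₂=0, q₋₁=0, q₋₂=1):
  k=0: a=7, p=7, q=1
  k=1: a=6, p=43, q=6
  k=2: a=2, p=93, q=13

93/13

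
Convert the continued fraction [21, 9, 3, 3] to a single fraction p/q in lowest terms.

1963/93

Using pₖ = aₖpₖ₋₁ + pₖ₋₂ and qₖ = aₖqₖ₋₁ + qₖ₋₂:
  k=0: a=21, p=21, q=1
  k=1: a=9, p=190, q=9
  k=2: a=3, p=591, q=28
  k=3: a=3, p=1963, q=93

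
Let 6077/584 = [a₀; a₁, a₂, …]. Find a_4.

2

6077 = 10·584 + 237   →  a_0 = 10
584 = 2·237 + 110   →  a_1 = 2
237 = 2·110 + 17   →  a_2 = 2
110 = 6·17 + 8   →  a_3 = 6
17 = 2·8 + 1   →  a_4 = 2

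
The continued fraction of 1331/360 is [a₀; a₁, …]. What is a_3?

3

1331 = 3·360 + 251   →  a_0 = 3
360 = 1·251 + 109   →  a_1 = 1
251 = 2·109 + 33   →  a_2 = 2
109 = 3·33 + 10   →  a_3 = 3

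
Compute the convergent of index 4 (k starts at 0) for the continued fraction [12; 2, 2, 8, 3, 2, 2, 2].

1625/131

Using pₖ = aₖpₖ₋₁ + pₖ₋₂, qₖ = aₖqₖ₋₁ + qₖ₋₂ (with p₋₁=1, p₋₂=0, q₋₁=0, q₋₂=1):
  k=0: a=12, p=12, q=1
  k=1: a=2, p=25, q=2
  k=2: a=2, p=62, q=5
  k=3: a=8, p=521, q=42
  k=4: a=3, p=1625, q=131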